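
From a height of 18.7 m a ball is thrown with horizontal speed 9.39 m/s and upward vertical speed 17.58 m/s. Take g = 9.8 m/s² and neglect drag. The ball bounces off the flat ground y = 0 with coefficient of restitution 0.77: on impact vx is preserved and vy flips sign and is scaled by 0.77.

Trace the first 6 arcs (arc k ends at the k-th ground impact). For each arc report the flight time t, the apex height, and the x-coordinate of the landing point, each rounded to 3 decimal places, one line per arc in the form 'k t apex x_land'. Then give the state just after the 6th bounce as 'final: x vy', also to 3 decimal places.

1 4.446 34.468 41.749
2 4.084 20.436 80.102
3 3.145 12.117 109.633
4 2.422 7.184 132.373
5 1.865 4.259 149.882
6 1.436 2.525 163.364
final: 163.364 5.417

Arc 1: start y=18.700, vy=17.580 → t=4.446, apex=34.468, x_land=41.749, impact vy=-25.992
  bounce: vy ← 0.77·25.992 = 20.014
Arc 2: start y=0.000, vy=20.014 → t=4.084, apex=20.436, x_land=80.102, impact vy=-20.014
  bounce: vy ← 0.77·20.014 = 15.411
Arc 3: start y=0.000, vy=15.411 → t=3.145, apex=12.117, x_land=109.633, impact vy=-15.411
  bounce: vy ← 0.77·15.411 = 11.866
Arc 4: start y=0.000, vy=11.866 → t=2.422, apex=7.184, x_land=132.373, impact vy=-11.866
  bounce: vy ← 0.77·11.866 = 9.137
Arc 5: start y=0.000, vy=9.137 → t=1.865, apex=4.259, x_land=149.882, impact vy=-9.137
  bounce: vy ← 0.77·9.137 = 7.035
Arc 6: start y=0.000, vy=7.035 → t=1.436, apex=2.525, x_land=163.364, impact vy=-7.035
  bounce: vy ← 0.77·7.035 = 5.417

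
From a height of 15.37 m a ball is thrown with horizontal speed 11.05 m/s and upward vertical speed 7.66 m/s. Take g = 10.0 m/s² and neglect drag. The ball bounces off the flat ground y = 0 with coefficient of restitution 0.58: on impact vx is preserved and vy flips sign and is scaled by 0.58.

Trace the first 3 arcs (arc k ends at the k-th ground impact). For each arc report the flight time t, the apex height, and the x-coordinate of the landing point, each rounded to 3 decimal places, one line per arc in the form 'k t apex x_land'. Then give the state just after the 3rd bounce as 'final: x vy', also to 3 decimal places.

1 2.679 18.304 29.606
2 2.219 6.157 54.131
3 1.287 2.071 68.356
final: 68.356 3.733

Arc 1: start y=15.370, vy=7.660 → t=2.679, apex=18.304, x_land=29.606, impact vy=-19.133
  bounce: vy ← 0.58·19.133 = 11.097
Arc 2: start y=0.000, vy=11.097 → t=2.219, apex=6.157, x_land=54.131, impact vy=-11.097
  bounce: vy ← 0.58·11.097 = 6.436
Arc 3: start y=0.000, vy=6.436 → t=1.287, apex=2.071, x_land=68.356, impact vy=-6.436
  bounce: vy ← 0.58·6.436 = 3.733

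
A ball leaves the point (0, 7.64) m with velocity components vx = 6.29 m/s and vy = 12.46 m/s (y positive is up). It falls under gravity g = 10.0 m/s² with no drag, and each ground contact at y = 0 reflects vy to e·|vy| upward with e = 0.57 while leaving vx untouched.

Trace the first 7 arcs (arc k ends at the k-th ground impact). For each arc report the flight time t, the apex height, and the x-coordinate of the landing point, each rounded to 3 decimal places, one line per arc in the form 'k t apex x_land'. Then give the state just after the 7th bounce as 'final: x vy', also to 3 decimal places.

1 3.001 15.403 18.877
2 2.001 5.004 31.463
3 1.140 1.626 38.636
4 0.650 0.528 42.725
5 0.371 0.172 45.056
6 0.211 0.056 46.385
7 0.120 0.018 47.142
final: 47.142 0.343

Arc 1: start y=7.640, vy=12.460 → t=3.001, apex=15.403, x_land=18.877, impact vy=-17.551
  bounce: vy ← 0.57·17.551 = 10.004
Arc 2: start y=0.000, vy=10.004 → t=2.001, apex=5.004, x_land=31.463, impact vy=-10.004
  bounce: vy ← 0.57·10.004 = 5.702
Arc 3: start y=0.000, vy=5.702 → t=1.140, apex=1.626, x_land=38.636, impact vy=-5.702
  bounce: vy ← 0.57·5.702 = 3.250
Arc 4: start y=0.000, vy=3.250 → t=0.650, apex=0.528, x_land=42.725, impact vy=-3.250
  bounce: vy ← 0.57·3.250 = 1.853
Arc 5: start y=0.000, vy=1.853 → t=0.371, apex=0.172, x_land=45.056, impact vy=-1.853
  bounce: vy ← 0.57·1.853 = 1.056
Arc 6: start y=0.000, vy=1.056 → t=0.211, apex=0.056, x_land=46.385, impact vy=-1.056
  bounce: vy ← 0.57·1.056 = 0.602
Arc 7: start y=0.000, vy=0.602 → t=0.120, apex=0.018, x_land=47.142, impact vy=-0.602
  bounce: vy ← 0.57·0.602 = 0.343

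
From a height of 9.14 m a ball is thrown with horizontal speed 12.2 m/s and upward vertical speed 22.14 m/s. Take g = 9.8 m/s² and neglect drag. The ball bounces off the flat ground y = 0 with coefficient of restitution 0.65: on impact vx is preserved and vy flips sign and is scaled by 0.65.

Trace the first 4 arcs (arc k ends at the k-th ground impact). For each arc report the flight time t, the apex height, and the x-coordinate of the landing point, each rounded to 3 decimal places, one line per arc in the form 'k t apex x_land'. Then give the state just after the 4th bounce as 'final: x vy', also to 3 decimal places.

Arc 1: start y=9.140, vy=22.140 → t=4.899, apex=34.149, x_land=59.769, impact vy=-25.871
  bounce: vy ← 0.65·25.871 = 16.816
Arc 2: start y=0.000, vy=16.816 → t=3.432, apex=14.428, x_land=101.638, impact vy=-16.816
  bounce: vy ← 0.65·16.816 = 10.931
Arc 3: start y=0.000, vy=10.931 → t=2.231, apex=6.096, x_land=128.853, impact vy=-10.931
  bounce: vy ← 0.65·10.931 = 7.105
Arc 4: start y=0.000, vy=7.105 → t=1.450, apex=2.575, x_land=146.543, impact vy=-7.105
  bounce: vy ← 0.65·7.105 = 4.618

1 4.899 34.149 59.769
2 3.432 14.428 101.638
3 2.231 6.096 128.853
4 1.450 2.575 146.543
final: 146.543 4.618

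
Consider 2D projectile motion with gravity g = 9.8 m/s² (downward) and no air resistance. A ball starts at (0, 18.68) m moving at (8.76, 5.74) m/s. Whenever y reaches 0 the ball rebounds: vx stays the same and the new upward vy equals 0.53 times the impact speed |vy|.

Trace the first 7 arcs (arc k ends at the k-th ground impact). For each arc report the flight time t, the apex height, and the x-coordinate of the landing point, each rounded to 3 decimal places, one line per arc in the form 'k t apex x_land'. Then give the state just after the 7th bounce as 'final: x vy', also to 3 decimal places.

Arc 1: start y=18.680, vy=5.740 → t=2.624, apex=20.361, x_land=22.988, impact vy=-19.977
  bounce: vy ← 0.53·19.977 = 10.588
Arc 2: start y=0.000, vy=10.588 → t=2.161, apex=5.719, x_land=41.916, impact vy=-10.588
  bounce: vy ← 0.53·10.588 = 5.612
Arc 3: start y=0.000, vy=5.612 → t=1.145, apex=1.607, x_land=51.948, impact vy=-5.612
  bounce: vy ← 0.53·5.612 = 2.974
Arc 4: start y=0.000, vy=2.974 → t=0.607, apex=0.451, x_land=57.265, impact vy=-2.974
  bounce: vy ← 0.53·2.974 = 1.576
Arc 5: start y=0.000, vy=1.576 → t=0.322, apex=0.127, x_land=60.083, impact vy=-1.576
  bounce: vy ← 0.53·1.576 = 0.835
Arc 6: start y=0.000, vy=0.835 → t=0.170, apex=0.036, x_land=61.577, impact vy=-0.835
  bounce: vy ← 0.53·0.835 = 0.443
Arc 7: start y=0.000, vy=0.443 → t=0.090, apex=0.010, x_land=62.368, impact vy=-0.443
  bounce: vy ← 0.53·0.443 = 0.235

1 2.624 20.361 22.988
2 2.161 5.719 41.916
3 1.145 1.607 51.948
4 0.607 0.451 57.265
5 0.322 0.127 60.083
6 0.170 0.036 61.577
7 0.090 0.010 62.368
final: 62.368 0.235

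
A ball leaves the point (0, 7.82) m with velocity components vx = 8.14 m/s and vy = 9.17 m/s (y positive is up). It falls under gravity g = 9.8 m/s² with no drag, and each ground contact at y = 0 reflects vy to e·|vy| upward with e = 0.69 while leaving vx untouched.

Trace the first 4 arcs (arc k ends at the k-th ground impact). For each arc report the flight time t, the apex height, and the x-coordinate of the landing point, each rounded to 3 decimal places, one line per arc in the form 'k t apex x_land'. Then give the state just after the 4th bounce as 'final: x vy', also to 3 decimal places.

Arc 1: start y=7.820, vy=9.170 → t=2.508, apex=12.110, x_land=20.414, impact vy=-15.407
  bounce: vy ← 0.69·15.407 = 10.630
Arc 2: start y=0.000, vy=10.630 → t=2.169, apex=5.766, x_land=38.073, impact vy=-10.630
  bounce: vy ← 0.69·10.630 = 7.335
Arc 3: start y=0.000, vy=7.335 → t=1.497, apex=2.745, x_land=50.258, impact vy=-7.335
  bounce: vy ← 0.69·7.335 = 5.061
Arc 4: start y=0.000, vy=5.061 → t=1.033, apex=1.307, x_land=58.666, impact vy=-5.061
  bounce: vy ← 0.69·5.061 = 3.492

1 2.508 12.110 20.414
2 2.169 5.766 38.073
3 1.497 2.745 50.258
4 1.033 1.307 58.666
final: 58.666 3.492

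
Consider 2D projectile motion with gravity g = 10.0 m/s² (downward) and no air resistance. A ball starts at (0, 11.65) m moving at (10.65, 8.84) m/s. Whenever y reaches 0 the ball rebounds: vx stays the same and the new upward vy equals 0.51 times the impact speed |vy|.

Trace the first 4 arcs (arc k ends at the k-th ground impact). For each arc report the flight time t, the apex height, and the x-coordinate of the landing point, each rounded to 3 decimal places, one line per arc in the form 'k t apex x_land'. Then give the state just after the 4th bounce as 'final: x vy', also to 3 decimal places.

1 2.648 15.557 28.200
2 1.799 4.046 47.362
3 0.918 1.052 57.134
4 0.468 0.274 62.118
final: 62.118 1.193

Arc 1: start y=11.650, vy=8.840 → t=2.648, apex=15.557, x_land=28.200, impact vy=-17.639
  bounce: vy ← 0.51·17.639 = 8.996
Arc 2: start y=0.000, vy=8.996 → t=1.799, apex=4.046, x_land=47.362, impact vy=-8.996
  bounce: vy ← 0.51·8.996 = 4.588
Arc 3: start y=0.000, vy=4.588 → t=0.918, apex=1.052, x_land=57.134, impact vy=-4.588
  bounce: vy ← 0.51·4.588 = 2.340
Arc 4: start y=0.000, vy=2.340 → t=0.468, apex=0.274, x_land=62.118, impact vy=-2.340
  bounce: vy ← 0.51·2.340 = 1.193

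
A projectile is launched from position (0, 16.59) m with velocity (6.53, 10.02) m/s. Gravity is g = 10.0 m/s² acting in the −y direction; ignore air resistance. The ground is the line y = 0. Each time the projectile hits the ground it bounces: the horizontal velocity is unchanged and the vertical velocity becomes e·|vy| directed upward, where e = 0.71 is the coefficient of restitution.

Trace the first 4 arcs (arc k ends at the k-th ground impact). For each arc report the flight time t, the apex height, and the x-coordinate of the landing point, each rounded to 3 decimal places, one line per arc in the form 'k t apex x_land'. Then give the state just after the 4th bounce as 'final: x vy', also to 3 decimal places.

Arc 1: start y=16.590, vy=10.020 → t=3.081, apex=21.610, x_land=20.119, impact vy=-20.789
  bounce: vy ← 0.71·20.789 = 14.760
Arc 2: start y=0.000, vy=14.760 → t=2.952, apex=10.894, x_land=39.396, impact vy=-14.760
  bounce: vy ← 0.71·14.760 = 10.480
Arc 3: start y=0.000, vy=10.480 → t=2.096, apex=5.491, x_land=53.083, impact vy=-10.480
  bounce: vy ← 0.71·10.480 = 7.441
Arc 4: start y=0.000, vy=7.441 → t=1.488, apex=2.768, x_land=62.800, impact vy=-7.441
  bounce: vy ← 0.71·7.441 = 5.283

1 3.081 21.610 20.119
2 2.952 10.894 39.396
3 2.096 5.491 53.083
4 1.488 2.768 62.800
final: 62.800 5.283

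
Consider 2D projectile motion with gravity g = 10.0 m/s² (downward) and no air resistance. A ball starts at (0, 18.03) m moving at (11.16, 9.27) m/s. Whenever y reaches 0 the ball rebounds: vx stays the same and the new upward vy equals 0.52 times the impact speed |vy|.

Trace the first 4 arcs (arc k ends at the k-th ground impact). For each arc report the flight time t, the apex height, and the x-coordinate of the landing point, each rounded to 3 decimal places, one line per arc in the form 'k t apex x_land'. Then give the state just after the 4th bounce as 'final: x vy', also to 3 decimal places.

Arc 1: start y=18.030, vy=9.270 → t=3.040, apex=22.327, x_land=33.928, impact vy=-21.131
  bounce: vy ← 0.52·21.131 = 10.988
Arc 2: start y=0.000, vy=10.988 → t=2.198, apex=6.037, x_land=58.454, impact vy=-10.988
  bounce: vy ← 0.52·10.988 = 5.714
Arc 3: start y=0.000, vy=5.714 → t=1.143, apex=1.632, x_land=71.207, impact vy=-5.714
  bounce: vy ← 0.52·5.714 = 2.971
Arc 4: start y=0.000, vy=2.971 → t=0.594, apex=0.441, x_land=77.839, impact vy=-2.971
  bounce: vy ← 0.52·2.971 = 1.545

1 3.040 22.327 33.928
2 2.198 6.037 58.454
3 1.143 1.632 71.207
4 0.594 0.441 77.839
final: 77.839 1.545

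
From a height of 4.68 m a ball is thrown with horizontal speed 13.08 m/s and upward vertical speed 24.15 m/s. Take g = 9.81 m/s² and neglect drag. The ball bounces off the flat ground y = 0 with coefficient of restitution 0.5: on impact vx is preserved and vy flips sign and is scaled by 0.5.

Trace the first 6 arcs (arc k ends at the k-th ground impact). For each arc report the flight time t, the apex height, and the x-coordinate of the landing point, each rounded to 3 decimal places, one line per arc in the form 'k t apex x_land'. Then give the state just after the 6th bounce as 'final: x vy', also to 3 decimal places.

Arc 1: start y=4.680, vy=24.150 → t=5.110, apex=34.406, x_land=66.842, impact vy=-25.982
  bounce: vy ← 0.5·25.982 = 12.991
Arc 2: start y=0.000, vy=12.991 → t=2.648, apex=8.601, x_land=101.484, impact vy=-12.991
  bounce: vy ← 0.5·12.991 = 6.495
Arc 3: start y=0.000, vy=6.495 → t=1.324, apex=2.150, x_land=118.805, impact vy=-6.495
  bounce: vy ← 0.5·6.495 = 3.248
Arc 4: start y=0.000, vy=3.248 → t=0.662, apex=0.538, x_land=127.466, impact vy=-3.248
  bounce: vy ← 0.5·3.248 = 1.624
Arc 5: start y=0.000, vy=1.624 → t=0.331, apex=0.134, x_land=131.796, impact vy=-1.624
  bounce: vy ← 0.5·1.624 = 0.812
Arc 6: start y=0.000, vy=0.812 → t=0.166, apex=0.034, x_land=133.961, impact vy=-0.812
  bounce: vy ← 0.5·0.812 = 0.406

1 5.110 34.406 66.842
2 2.648 8.601 101.484
3 1.324 2.150 118.805
4 0.662 0.538 127.466
5 0.331 0.134 131.796
6 0.166 0.034 133.961
final: 133.961 0.406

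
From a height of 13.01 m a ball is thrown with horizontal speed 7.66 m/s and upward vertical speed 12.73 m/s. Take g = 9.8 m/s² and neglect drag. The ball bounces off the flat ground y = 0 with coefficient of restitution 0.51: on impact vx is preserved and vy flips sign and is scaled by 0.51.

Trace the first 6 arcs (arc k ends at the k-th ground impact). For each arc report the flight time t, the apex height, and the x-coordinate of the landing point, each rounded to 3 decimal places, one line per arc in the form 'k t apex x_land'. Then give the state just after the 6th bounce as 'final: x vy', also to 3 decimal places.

Arc 1: start y=13.010, vy=12.730 → t=3.383, apex=21.278, x_land=25.913, impact vy=-20.422
  bounce: vy ← 0.51·20.422 = 10.415
Arc 2: start y=0.000, vy=10.415 → t=2.126, apex=5.534, x_land=42.194, impact vy=-10.415
  bounce: vy ← 0.51·10.415 = 5.312
Arc 3: start y=0.000, vy=5.312 → t=1.084, apex=1.439, x_land=50.498, impact vy=-5.312
  bounce: vy ← 0.51·5.312 = 2.709
Arc 4: start y=0.000, vy=2.709 → t=0.553, apex=0.374, x_land=54.733, impact vy=-2.709
  bounce: vy ← 0.51·2.709 = 1.382
Arc 5: start y=0.000, vy=1.382 → t=0.282, apex=0.097, x_land=56.892, impact vy=-1.382
  bounce: vy ← 0.51·1.382 = 0.705
Arc 6: start y=0.000, vy=0.705 → t=0.144, apex=0.025, x_land=57.994, impact vy=-0.705
  bounce: vy ← 0.51·0.705 = 0.359

1 3.383 21.278 25.913
2 2.126 5.534 42.194
3 1.084 1.439 50.498
4 0.553 0.374 54.733
5 0.282 0.097 56.892
6 0.144 0.025 57.994
final: 57.994 0.359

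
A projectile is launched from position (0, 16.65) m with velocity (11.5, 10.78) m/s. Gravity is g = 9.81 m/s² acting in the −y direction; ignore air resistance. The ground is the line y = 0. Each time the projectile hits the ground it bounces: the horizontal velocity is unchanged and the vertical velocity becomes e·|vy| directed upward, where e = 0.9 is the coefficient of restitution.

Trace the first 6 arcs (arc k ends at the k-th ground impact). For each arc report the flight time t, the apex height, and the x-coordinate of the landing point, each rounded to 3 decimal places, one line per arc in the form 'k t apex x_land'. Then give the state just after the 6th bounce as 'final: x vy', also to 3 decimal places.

1 3.244 22.573 37.307
2 3.861 18.284 81.714
3 3.475 14.810 121.679
4 3.128 11.996 157.649
5 2.815 9.717 190.021
6 2.533 7.871 219.156
final: 219.156 11.184

Arc 1: start y=16.650, vy=10.780 → t=3.244, apex=22.573, x_land=37.307, impact vy=-21.045
  bounce: vy ← 0.9·21.045 = 18.940
Arc 2: start y=0.000, vy=18.940 → t=3.861, apex=18.284, x_land=81.714, impact vy=-18.940
  bounce: vy ← 0.9·18.940 = 17.046
Arc 3: start y=0.000, vy=17.046 → t=3.475, apex=14.810, x_land=121.679, impact vy=-17.046
  bounce: vy ← 0.9·17.046 = 15.342
Arc 4: start y=0.000, vy=15.342 → t=3.128, apex=11.996, x_land=157.649, impact vy=-15.342
  bounce: vy ← 0.9·15.342 = 13.807
Arc 5: start y=0.000, vy=13.807 → t=2.815, apex=9.717, x_land=190.021, impact vy=-13.807
  bounce: vy ← 0.9·13.807 = 12.427
Arc 6: start y=0.000, vy=12.427 → t=2.533, apex=7.871, x_land=219.156, impact vy=-12.427
  bounce: vy ← 0.9·12.427 = 11.184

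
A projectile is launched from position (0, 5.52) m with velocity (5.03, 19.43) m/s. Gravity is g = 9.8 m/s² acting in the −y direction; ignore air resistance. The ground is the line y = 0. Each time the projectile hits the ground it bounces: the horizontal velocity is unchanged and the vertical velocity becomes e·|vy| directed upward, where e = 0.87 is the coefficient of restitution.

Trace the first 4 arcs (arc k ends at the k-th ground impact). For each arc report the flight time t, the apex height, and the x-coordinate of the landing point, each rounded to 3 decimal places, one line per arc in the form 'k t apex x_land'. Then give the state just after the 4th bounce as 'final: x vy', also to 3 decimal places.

1 4.232 24.781 21.285
2 3.913 18.757 40.967
3 3.404 14.197 58.091
4 2.962 10.746 72.989
final: 72.989 12.626

Arc 1: start y=5.520, vy=19.430 → t=4.232, apex=24.781, x_land=21.285, impact vy=-22.039
  bounce: vy ← 0.87·22.039 = 19.174
Arc 2: start y=0.000, vy=19.174 → t=3.913, apex=18.757, x_land=40.967, impact vy=-19.174
  bounce: vy ← 0.87·19.174 = 16.681
Arc 3: start y=0.000, vy=16.681 → t=3.404, apex=14.197, x_land=58.091, impact vy=-16.681
  bounce: vy ← 0.87·16.681 = 14.513
Arc 4: start y=0.000, vy=14.513 → t=2.962, apex=10.746, x_land=72.989, impact vy=-14.513
  bounce: vy ← 0.87·14.513 = 12.626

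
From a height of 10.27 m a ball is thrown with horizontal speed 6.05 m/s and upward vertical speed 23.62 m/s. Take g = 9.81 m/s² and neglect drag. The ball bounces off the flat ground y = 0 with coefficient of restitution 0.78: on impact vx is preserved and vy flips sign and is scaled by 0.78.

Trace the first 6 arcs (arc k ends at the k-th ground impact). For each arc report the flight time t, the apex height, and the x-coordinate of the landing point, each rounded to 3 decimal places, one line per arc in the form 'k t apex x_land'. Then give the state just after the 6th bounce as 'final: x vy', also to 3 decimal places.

Arc 1: start y=10.270, vy=23.620 → t=5.217, apex=38.705, x_land=31.562, impact vy=-27.557
  bounce: vy ← 0.78·27.557 = 21.495
Arc 2: start y=0.000, vy=21.495 → t=4.382, apex=23.548, x_land=58.074, impact vy=-21.495
  bounce: vy ← 0.78·21.495 = 16.766
Arc 3: start y=0.000, vy=16.766 → t=3.418, apex=14.327, x_land=78.754, impact vy=-16.766
  bounce: vy ← 0.78·16.766 = 13.077
Arc 4: start y=0.000, vy=13.077 → t=2.666, apex=8.716, x_land=94.884, impact vy=-13.077
  bounce: vy ← 0.78·13.077 = 10.200
Arc 5: start y=0.000, vy=10.200 → t=2.080, apex=5.303, x_land=107.465, impact vy=-10.200
  bounce: vy ← 0.78·10.200 = 7.956
Arc 6: start y=0.000, vy=7.956 → t=1.622, apex=3.226, x_land=117.279, impact vy=-7.956
  bounce: vy ← 0.78·7.956 = 6.206

1 5.217 38.705 31.562
2 4.382 23.548 58.074
3 3.418 14.327 78.754
4 2.666 8.716 94.884
5 2.080 5.303 107.465
6 1.622 3.226 117.279
final: 117.279 6.206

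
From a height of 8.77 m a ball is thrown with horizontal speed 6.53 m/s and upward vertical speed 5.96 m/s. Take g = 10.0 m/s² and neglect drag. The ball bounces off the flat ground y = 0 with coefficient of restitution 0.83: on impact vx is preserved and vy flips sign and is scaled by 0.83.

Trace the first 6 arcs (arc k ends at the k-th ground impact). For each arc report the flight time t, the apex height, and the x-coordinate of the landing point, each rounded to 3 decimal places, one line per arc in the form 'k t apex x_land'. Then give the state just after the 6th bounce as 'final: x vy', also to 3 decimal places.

Arc 1: start y=8.770, vy=5.960 → t=2.048, apex=10.546, x_land=13.375, impact vy=-14.523
  bounce: vy ← 0.83·14.523 = 12.054
Arc 2: start y=0.000, vy=12.054 → t=2.411, apex=7.265, x_land=29.118, impact vy=-12.054
  bounce: vy ← 0.83·12.054 = 10.005
Arc 3: start y=0.000, vy=10.005 → t=2.001, apex=5.005, x_land=42.185, impact vy=-10.005
  bounce: vy ← 0.83·10.005 = 8.304
Arc 4: start y=0.000, vy=8.304 → t=1.661, apex=3.448, x_land=53.030, impact vy=-8.304
  bounce: vy ← 0.83·8.304 = 6.892
Arc 5: start y=0.000, vy=6.892 → t=1.378, apex=2.375, x_land=62.032, impact vy=-6.892
  bounce: vy ← 0.83·6.892 = 5.721
Arc 6: start y=0.000, vy=5.721 → t=1.144, apex=1.636, x_land=69.503, impact vy=-5.721
  bounce: vy ← 0.83·5.721 = 4.748

1 2.048 10.546 13.375
2 2.411 7.265 29.118
3 2.001 5.005 42.185
4 1.661 3.448 53.030
5 1.378 2.375 62.032
6 1.144 1.636 69.503
final: 69.503 4.748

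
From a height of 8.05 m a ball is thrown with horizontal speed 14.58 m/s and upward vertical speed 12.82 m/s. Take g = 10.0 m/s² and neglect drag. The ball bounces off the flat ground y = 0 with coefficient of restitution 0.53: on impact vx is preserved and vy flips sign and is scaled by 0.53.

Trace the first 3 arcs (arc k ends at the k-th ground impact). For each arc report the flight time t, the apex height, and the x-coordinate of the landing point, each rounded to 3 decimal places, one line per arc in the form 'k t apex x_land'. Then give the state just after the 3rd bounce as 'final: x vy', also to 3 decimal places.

1 3.086 16.268 44.990
2 1.912 4.570 72.867
3 1.013 1.284 87.642
final: 87.642 2.685

Arc 1: start y=8.050, vy=12.820 → t=3.086, apex=16.268, x_land=44.990, impact vy=-18.038
  bounce: vy ← 0.53·18.038 = 9.560
Arc 2: start y=0.000, vy=9.560 → t=1.912, apex=4.570, x_land=72.867, impact vy=-9.560
  bounce: vy ← 0.53·9.560 = 5.067
Arc 3: start y=0.000, vy=5.067 → t=1.013, apex=1.284, x_land=87.642, impact vy=-5.067
  bounce: vy ← 0.53·5.067 = 2.685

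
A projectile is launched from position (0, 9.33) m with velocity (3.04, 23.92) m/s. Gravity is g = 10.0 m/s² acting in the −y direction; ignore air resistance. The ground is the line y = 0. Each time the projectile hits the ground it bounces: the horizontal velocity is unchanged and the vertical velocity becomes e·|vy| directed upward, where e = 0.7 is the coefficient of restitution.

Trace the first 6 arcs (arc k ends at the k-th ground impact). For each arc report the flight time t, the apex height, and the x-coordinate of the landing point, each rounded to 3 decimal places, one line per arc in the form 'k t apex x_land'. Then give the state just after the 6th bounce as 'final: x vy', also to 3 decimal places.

1 5.147 37.938 15.646
2 3.856 18.590 27.369
3 2.699 9.109 35.575
4 1.890 4.463 41.320
5 1.323 2.187 45.341
6 0.926 1.072 48.156
final: 48.156 3.241

Arc 1: start y=9.330, vy=23.920 → t=5.147, apex=37.938, x_land=15.646, impact vy=-27.546
  bounce: vy ← 0.7·27.546 = 19.282
Arc 2: start y=0.000, vy=19.282 → t=3.856, apex=18.590, x_land=27.369, impact vy=-19.282
  bounce: vy ← 0.7·19.282 = 13.497
Arc 3: start y=0.000, vy=13.497 → t=2.699, apex=9.109, x_land=35.575, impact vy=-13.497
  bounce: vy ← 0.7·13.497 = 9.448
Arc 4: start y=0.000, vy=9.448 → t=1.890, apex=4.463, x_land=41.320, impact vy=-9.448
  bounce: vy ← 0.7·9.448 = 6.614
Arc 5: start y=0.000, vy=6.614 → t=1.323, apex=2.187, x_land=45.341, impact vy=-6.614
  bounce: vy ← 0.7·6.614 = 4.630
Arc 6: start y=0.000, vy=4.630 → t=0.926, apex=1.072, x_land=48.156, impact vy=-4.630
  bounce: vy ← 0.7·4.630 = 3.241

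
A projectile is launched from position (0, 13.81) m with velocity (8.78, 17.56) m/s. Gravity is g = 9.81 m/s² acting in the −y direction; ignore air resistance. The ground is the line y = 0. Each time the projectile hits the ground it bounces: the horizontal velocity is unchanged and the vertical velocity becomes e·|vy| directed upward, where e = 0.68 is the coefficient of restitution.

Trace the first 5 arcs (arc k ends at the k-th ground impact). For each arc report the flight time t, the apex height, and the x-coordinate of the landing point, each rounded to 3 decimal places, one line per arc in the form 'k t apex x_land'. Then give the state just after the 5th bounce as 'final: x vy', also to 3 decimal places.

1 4.244 29.526 37.258
2 3.337 13.653 66.555
3 2.269 6.313 86.476
4 1.543 2.919 100.023
5 1.049 1.350 109.235
final: 109.235 3.499

Arc 1: start y=13.810, vy=17.560 → t=4.244, apex=29.526, x_land=37.258, impact vy=-24.069
  bounce: vy ← 0.68·24.069 = 16.367
Arc 2: start y=0.000, vy=16.367 → t=3.337, apex=13.653, x_land=66.555, impact vy=-16.367
  bounce: vy ← 0.68·16.367 = 11.129
Arc 3: start y=0.000, vy=11.129 → t=2.269, apex=6.313, x_land=86.476, impact vy=-11.129
  bounce: vy ← 0.68·11.129 = 7.568
Arc 4: start y=0.000, vy=7.568 → t=1.543, apex=2.919, x_land=100.023, impact vy=-7.568
  bounce: vy ← 0.68·7.568 = 5.146
Arc 5: start y=0.000, vy=5.146 → t=1.049, apex=1.350, x_land=109.235, impact vy=-5.146
  bounce: vy ← 0.68·5.146 = 3.499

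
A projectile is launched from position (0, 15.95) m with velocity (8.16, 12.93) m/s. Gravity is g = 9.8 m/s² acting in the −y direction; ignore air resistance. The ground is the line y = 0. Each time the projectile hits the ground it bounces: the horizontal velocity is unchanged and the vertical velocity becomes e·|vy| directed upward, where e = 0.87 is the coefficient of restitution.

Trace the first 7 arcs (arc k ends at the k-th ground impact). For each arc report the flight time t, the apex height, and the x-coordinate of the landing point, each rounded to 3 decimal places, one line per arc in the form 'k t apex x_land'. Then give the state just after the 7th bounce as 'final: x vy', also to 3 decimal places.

1 3.555 24.480 29.005
2 3.889 18.529 60.741
3 3.384 14.024 88.350
4 2.944 10.615 112.371
5 2.561 8.035 133.269
6 2.228 6.081 151.450
7 1.938 4.603 167.268
final: 167.268 8.264

Arc 1: start y=15.950, vy=12.930 → t=3.555, apex=24.480, x_land=29.005, impact vy=-21.904
  bounce: vy ← 0.87·21.904 = 19.057
Arc 2: start y=0.000, vy=19.057 → t=3.889, apex=18.529, x_land=60.741, impact vy=-19.057
  bounce: vy ← 0.87·19.057 = 16.579
Arc 3: start y=0.000, vy=16.579 → t=3.384, apex=14.024, x_land=88.350, impact vy=-16.579
  bounce: vy ← 0.87·16.579 = 14.424
Arc 4: start y=0.000, vy=14.424 → t=2.944, apex=10.615, x_land=112.371, impact vy=-14.424
  bounce: vy ← 0.87·14.424 = 12.549
Arc 5: start y=0.000, vy=12.549 → t=2.561, apex=8.035, x_land=133.269, impact vy=-12.549
  bounce: vy ← 0.87·12.549 = 10.918
Arc 6: start y=0.000, vy=10.918 → t=2.228, apex=6.081, x_land=151.450, impact vy=-10.918
  bounce: vy ← 0.87·10.918 = 9.498
Arc 7: start y=0.000, vy=9.498 → t=1.938, apex=4.603, x_land=167.268, impact vy=-9.498
  bounce: vy ← 0.87·9.498 = 8.264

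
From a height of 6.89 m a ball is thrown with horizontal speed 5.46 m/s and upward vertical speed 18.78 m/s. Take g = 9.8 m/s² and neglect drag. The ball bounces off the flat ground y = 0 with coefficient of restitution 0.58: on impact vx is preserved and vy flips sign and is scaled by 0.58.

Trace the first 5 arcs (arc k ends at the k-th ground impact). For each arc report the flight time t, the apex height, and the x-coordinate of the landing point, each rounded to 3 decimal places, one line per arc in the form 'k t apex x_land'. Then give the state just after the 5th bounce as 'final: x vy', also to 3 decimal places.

1 4.170 24.884 22.767
2 2.614 8.371 37.040
3 1.516 2.816 45.319
4 0.879 0.947 50.120
5 0.510 0.319 52.905
final: 52.905 1.450

Arc 1: start y=6.890, vy=18.780 → t=4.170, apex=24.884, x_land=22.767, impact vy=-22.085
  bounce: vy ← 0.58·22.085 = 12.809
Arc 2: start y=0.000, vy=12.809 → t=2.614, apex=8.371, x_land=37.040, impact vy=-12.809
  bounce: vy ← 0.58·12.809 = 7.429
Arc 3: start y=0.000, vy=7.429 → t=1.516, apex=2.816, x_land=45.319, impact vy=-7.429
  bounce: vy ← 0.58·7.429 = 4.309
Arc 4: start y=0.000, vy=4.309 → t=0.879, apex=0.947, x_land=50.120, impact vy=-4.309
  bounce: vy ← 0.58·4.309 = 2.499
Arc 5: start y=0.000, vy=2.499 → t=0.510, apex=0.319, x_land=52.905, impact vy=-2.499
  bounce: vy ← 0.58·2.499 = 1.450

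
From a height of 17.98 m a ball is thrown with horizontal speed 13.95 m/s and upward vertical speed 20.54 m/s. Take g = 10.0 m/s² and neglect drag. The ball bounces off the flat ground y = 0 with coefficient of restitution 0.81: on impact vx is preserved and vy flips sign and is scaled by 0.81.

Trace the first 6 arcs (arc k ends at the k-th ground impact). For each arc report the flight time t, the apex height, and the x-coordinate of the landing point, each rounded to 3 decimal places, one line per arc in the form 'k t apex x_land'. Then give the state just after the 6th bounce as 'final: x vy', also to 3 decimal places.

Arc 1: start y=17.980, vy=20.540 → t=4.850, apex=39.075, x_land=67.651, impact vy=-27.955
  bounce: vy ← 0.81·27.955 = 22.644
Arc 2: start y=0.000, vy=22.644 → t=4.529, apex=25.637, x_land=130.827, impact vy=-22.644
  bounce: vy ← 0.81·22.644 = 18.341
Arc 3: start y=0.000, vy=18.341 → t=3.668, apex=16.820, x_land=181.999, impact vy=-18.341
  bounce: vy ← 0.81·18.341 = 14.857
Arc 4: start y=0.000, vy=14.857 → t=2.971, apex=11.036, x_land=223.449, impact vy=-14.857
  bounce: vy ← 0.81·14.857 = 12.034
Arc 5: start y=0.000, vy=12.034 → t=2.407, apex=7.241, x_land=257.023, impact vy=-12.034
  bounce: vy ← 0.81·12.034 = 9.747
Arc 6: start y=0.000, vy=9.747 → t=1.949, apex=4.751, x_land=284.218, impact vy=-9.747
  bounce: vy ← 0.81·9.747 = 7.895

1 4.850 39.075 67.651
2 4.529 25.637 130.827
3 3.668 16.820 181.999
4 2.971 11.036 223.449
5 2.407 7.241 257.023
6 1.949 4.751 284.218
final: 284.218 7.895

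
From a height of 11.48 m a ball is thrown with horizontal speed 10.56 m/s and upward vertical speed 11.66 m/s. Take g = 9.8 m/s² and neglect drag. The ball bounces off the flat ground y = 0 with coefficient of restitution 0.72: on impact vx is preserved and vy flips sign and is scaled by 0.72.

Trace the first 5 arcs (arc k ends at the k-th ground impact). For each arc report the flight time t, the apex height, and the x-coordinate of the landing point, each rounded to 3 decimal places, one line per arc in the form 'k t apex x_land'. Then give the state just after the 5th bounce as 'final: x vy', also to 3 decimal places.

1 3.128 18.417 33.037
2 2.792 9.547 62.517
3 2.010 4.949 83.743
4 1.447 2.566 99.025
5 1.042 1.330 110.029
final: 110.029 3.676

Arc 1: start y=11.480, vy=11.660 → t=3.128, apex=18.417, x_land=33.037, impact vy=-18.999
  bounce: vy ← 0.72·18.999 = 13.679
Arc 2: start y=0.000, vy=13.679 → t=2.792, apex=9.547, x_land=62.517, impact vy=-13.679
  bounce: vy ← 0.72·13.679 = 9.849
Arc 3: start y=0.000, vy=9.849 → t=2.010, apex=4.949, x_land=83.743, impact vy=-9.849
  bounce: vy ← 0.72·9.849 = 7.091
Arc 4: start y=0.000, vy=7.091 → t=1.447, apex=2.566, x_land=99.025, impact vy=-7.091
  bounce: vy ← 0.72·7.091 = 5.106
Arc 5: start y=0.000, vy=5.106 → t=1.042, apex=1.330, x_land=110.029, impact vy=-5.106
  bounce: vy ← 0.72·5.106 = 3.676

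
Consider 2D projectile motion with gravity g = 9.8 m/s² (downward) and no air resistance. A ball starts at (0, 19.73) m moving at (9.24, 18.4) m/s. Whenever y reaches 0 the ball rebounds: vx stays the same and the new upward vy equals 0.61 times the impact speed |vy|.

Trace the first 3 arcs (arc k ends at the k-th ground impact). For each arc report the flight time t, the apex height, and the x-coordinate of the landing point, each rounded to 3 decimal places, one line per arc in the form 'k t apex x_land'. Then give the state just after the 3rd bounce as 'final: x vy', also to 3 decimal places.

Arc 1: start y=19.730, vy=18.400 → t=4.626, apex=37.003, x_land=42.740, impact vy=-26.931
  bounce: vy ← 0.61·26.931 = 16.428
Arc 2: start y=0.000, vy=16.428 → t=3.353, apex=13.769, x_land=73.719, impact vy=-16.428
  bounce: vy ← 0.61·16.428 = 10.021
Arc 3: start y=0.000, vy=10.021 → t=2.045, apex=5.123, x_land=92.615, impact vy=-10.021
  bounce: vy ← 0.61·10.021 = 6.113

1 4.626 37.003 42.740
2 3.353 13.769 73.719
3 2.045 5.123 92.615
final: 92.615 6.113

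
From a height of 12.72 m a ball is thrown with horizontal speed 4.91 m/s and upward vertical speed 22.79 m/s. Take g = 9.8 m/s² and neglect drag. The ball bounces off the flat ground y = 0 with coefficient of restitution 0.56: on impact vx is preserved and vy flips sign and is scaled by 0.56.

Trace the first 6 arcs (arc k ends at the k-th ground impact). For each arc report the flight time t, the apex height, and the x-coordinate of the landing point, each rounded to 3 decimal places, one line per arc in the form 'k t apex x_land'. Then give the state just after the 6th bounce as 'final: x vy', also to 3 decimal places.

1 5.155 39.219 25.309
2 3.169 12.299 40.867
3 1.774 3.857 49.580
4 0.994 1.210 54.458
5 0.556 0.379 57.191
6 0.312 0.119 58.721
final: 58.721 0.855

Arc 1: start y=12.720, vy=22.790 → t=5.155, apex=39.219, x_land=25.309, impact vy=-27.725
  bounce: vy ← 0.56·27.725 = 15.526
Arc 2: start y=0.000, vy=15.526 → t=3.169, apex=12.299, x_land=40.867, impact vy=-15.526
  bounce: vy ← 0.56·15.526 = 8.695
Arc 3: start y=0.000, vy=8.695 → t=1.774, apex=3.857, x_land=49.580, impact vy=-8.695
  bounce: vy ← 0.56·8.695 = 4.869
Arc 4: start y=0.000, vy=4.869 → t=0.994, apex=1.210, x_land=54.458, impact vy=-4.869
  bounce: vy ← 0.56·4.869 = 2.727
Arc 5: start y=0.000, vy=2.727 → t=0.556, apex=0.379, x_land=57.191, impact vy=-2.727
  bounce: vy ← 0.56·2.727 = 1.527
Arc 6: start y=0.000, vy=1.527 → t=0.312, apex=0.119, x_land=58.721, impact vy=-1.527
  bounce: vy ← 0.56·1.527 = 0.855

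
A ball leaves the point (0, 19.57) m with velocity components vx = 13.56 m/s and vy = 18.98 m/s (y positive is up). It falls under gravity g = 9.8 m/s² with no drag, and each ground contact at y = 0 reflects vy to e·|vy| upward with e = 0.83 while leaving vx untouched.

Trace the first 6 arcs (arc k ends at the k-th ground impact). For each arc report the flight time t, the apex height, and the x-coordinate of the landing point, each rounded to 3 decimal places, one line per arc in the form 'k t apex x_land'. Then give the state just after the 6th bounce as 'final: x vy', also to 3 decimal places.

1 4.720 37.950 63.999
2 4.620 26.143 126.642
3 3.834 18.010 178.636
4 3.183 12.407 221.791
5 2.641 8.547 257.609
6 2.192 5.888 287.339
final: 287.339 8.917

Arc 1: start y=19.570, vy=18.980 → t=4.720, apex=37.950, x_land=63.999, impact vy=-27.273
  bounce: vy ← 0.83·27.273 = 22.637
Arc 2: start y=0.000, vy=22.637 → t=4.620, apex=26.143, x_land=126.642, impact vy=-22.637
  bounce: vy ← 0.83·22.637 = 18.788
Arc 3: start y=0.000, vy=18.788 → t=3.834, apex=18.010, x_land=178.636, impact vy=-18.788
  bounce: vy ← 0.83·18.788 = 15.594
Arc 4: start y=0.000, vy=15.594 → t=3.183, apex=12.407, x_land=221.791, impact vy=-15.594
  bounce: vy ← 0.83·15.594 = 12.943
Arc 5: start y=0.000, vy=12.943 → t=2.641, apex=8.547, x_land=257.609, impact vy=-12.943
  bounce: vy ← 0.83·12.943 = 10.743
Arc 6: start y=0.000, vy=10.743 → t=2.192, apex=5.888, x_land=287.339, impact vy=-10.743
  bounce: vy ← 0.83·10.743 = 8.917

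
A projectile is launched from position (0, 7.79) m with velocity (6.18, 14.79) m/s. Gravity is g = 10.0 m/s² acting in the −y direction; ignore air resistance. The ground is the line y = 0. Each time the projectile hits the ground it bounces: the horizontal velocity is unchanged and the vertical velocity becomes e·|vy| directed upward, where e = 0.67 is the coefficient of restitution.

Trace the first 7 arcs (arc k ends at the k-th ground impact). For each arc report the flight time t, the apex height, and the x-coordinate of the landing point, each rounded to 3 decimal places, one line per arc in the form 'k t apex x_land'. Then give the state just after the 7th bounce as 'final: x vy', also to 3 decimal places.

1 3.414 18.727 21.100
2 2.593 8.407 37.127
3 1.738 3.774 47.865
4 1.164 1.694 55.059
5 0.780 0.760 59.880
6 0.523 0.341 63.109
7 0.350 0.153 65.273
final: 65.273 1.173

Arc 1: start y=7.790, vy=14.790 → t=3.414, apex=18.727, x_land=21.100, impact vy=-19.353
  bounce: vy ← 0.67·19.353 = 12.967
Arc 2: start y=0.000, vy=12.967 → t=2.593, apex=8.407, x_land=37.127, impact vy=-12.967
  bounce: vy ← 0.67·12.967 = 8.688
Arc 3: start y=0.000, vy=8.688 → t=1.738, apex=3.774, x_land=47.865, impact vy=-8.688
  bounce: vy ← 0.67·8.688 = 5.821
Arc 4: start y=0.000, vy=5.821 → t=1.164, apex=1.694, x_land=55.059, impact vy=-5.821
  bounce: vy ← 0.67·5.821 = 3.900
Arc 5: start y=0.000, vy=3.900 → t=0.780, apex=0.760, x_land=59.880, impact vy=-3.900
  bounce: vy ← 0.67·3.900 = 2.613
Arc 6: start y=0.000, vy=2.613 → t=0.523, apex=0.341, x_land=63.109, impact vy=-2.613
  bounce: vy ← 0.67·2.613 = 1.751
Arc 7: start y=0.000, vy=1.751 → t=0.350, apex=0.153, x_land=65.273, impact vy=-1.751
  bounce: vy ← 0.67·1.751 = 1.173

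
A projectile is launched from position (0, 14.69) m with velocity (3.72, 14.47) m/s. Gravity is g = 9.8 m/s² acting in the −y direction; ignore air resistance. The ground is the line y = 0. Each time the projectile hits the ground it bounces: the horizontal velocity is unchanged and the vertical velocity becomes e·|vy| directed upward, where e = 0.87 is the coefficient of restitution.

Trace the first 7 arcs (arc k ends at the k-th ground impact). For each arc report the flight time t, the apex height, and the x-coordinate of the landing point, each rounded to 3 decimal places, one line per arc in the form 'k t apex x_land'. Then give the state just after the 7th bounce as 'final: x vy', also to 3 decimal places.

Arc 1: start y=14.690, vy=14.470 → t=3.752, apex=25.373, x_land=13.958, impact vy=-22.300
  bounce: vy ← 0.87·22.300 = 19.401
Arc 2: start y=0.000, vy=19.401 → t=3.959, apex=19.205, x_land=28.687, impact vy=-19.401
  bounce: vy ← 0.87·19.401 = 16.879
Arc 3: start y=0.000, vy=16.879 → t=3.445, apex=14.536, x_land=41.501, impact vy=-16.879
  bounce: vy ← 0.87·16.879 = 14.685
Arc 4: start y=0.000, vy=14.685 → t=2.997, apex=11.002, x_land=52.650, impact vy=-14.685
  bounce: vy ← 0.87·14.685 = 12.776
Arc 5: start y=0.000, vy=12.776 → t=2.607, apex=8.328, x_land=62.349, impact vy=-12.776
  bounce: vy ← 0.87·12.776 = 11.115
Arc 6: start y=0.000, vy=11.115 → t=2.268, apex=6.303, x_land=70.787, impact vy=-11.115
  bounce: vy ← 0.87·11.115 = 9.670
Arc 7: start y=0.000, vy=9.670 → t=1.973, apex=4.771, x_land=78.128, impact vy=-9.670
  bounce: vy ← 0.87·9.670 = 8.413

1 3.752 25.373 13.958
2 3.959 19.205 28.687
3 3.445 14.536 41.501
4 2.997 11.002 52.650
5 2.607 8.328 62.349
6 2.268 6.303 70.787
7 1.973 4.771 78.128
final: 78.128 8.413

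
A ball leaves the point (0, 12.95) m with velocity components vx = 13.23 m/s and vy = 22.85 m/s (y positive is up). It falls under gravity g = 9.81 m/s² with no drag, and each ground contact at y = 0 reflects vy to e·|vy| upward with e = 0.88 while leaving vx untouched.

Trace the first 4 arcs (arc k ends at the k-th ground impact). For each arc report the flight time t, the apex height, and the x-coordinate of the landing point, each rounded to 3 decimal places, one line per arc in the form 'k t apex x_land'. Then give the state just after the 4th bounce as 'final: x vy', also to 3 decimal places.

1 5.169 39.562 68.389
2 4.998 30.637 134.518
3 4.399 23.725 192.711
4 3.871 18.373 243.922
final: 243.922 16.708

Arc 1: start y=12.950, vy=22.850 → t=5.169, apex=39.562, x_land=68.389, impact vy=-27.860
  bounce: vy ← 0.88·27.860 = 24.517
Arc 2: start y=0.000, vy=24.517 → t=4.998, apex=30.637, x_land=134.518, impact vy=-24.517
  bounce: vy ← 0.88·24.517 = 21.575
Arc 3: start y=0.000, vy=21.575 → t=4.399, apex=23.725, x_land=192.711, impact vy=-21.575
  bounce: vy ← 0.88·21.575 = 18.986
Arc 4: start y=0.000, vy=18.986 → t=3.871, apex=18.373, x_land=243.922, impact vy=-18.986
  bounce: vy ← 0.88·18.986 = 16.708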